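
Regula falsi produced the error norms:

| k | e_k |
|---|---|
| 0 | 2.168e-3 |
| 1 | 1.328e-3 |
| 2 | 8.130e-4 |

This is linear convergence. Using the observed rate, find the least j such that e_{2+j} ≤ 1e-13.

Rate ρ ≈ e_2/e_1 = 8.130e-4/1.328e-3 = 0.6122.
After j more steps, e_{2+j} ≈ 8.130e-4·ρ^j; need ρ^j ≤ 1e-13/8.130e-4 = 1.23001e-10.
j ≥ ln(1.23001e-10)/ln(0.6122) = -22.8188/-0.49070 = 46.503.
So 47 more iterations are needed.

47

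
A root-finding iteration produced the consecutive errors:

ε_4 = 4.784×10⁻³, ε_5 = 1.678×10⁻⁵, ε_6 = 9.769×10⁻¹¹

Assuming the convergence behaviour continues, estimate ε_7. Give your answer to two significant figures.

6.7e-22

First estimate the order: p ≈ ln(ε_6/ε_5) / ln(ε_5/ε_4) = ln(9.769×10⁻¹¹/1.678×10⁻⁵)/ln(1.678×10⁻⁵/4.784×10⁻³) = ln(5.82181e-06)/ln(0.00350753) ≈ 2.1324.
Then ε_7 ≈ ε_6·(ε_6/ε_5)^p = 9.769×10⁻¹¹·(5.82181e-06)^2.1324 = 9.769×10⁻¹¹·6.87084e-12 ≈ 6.712e-22.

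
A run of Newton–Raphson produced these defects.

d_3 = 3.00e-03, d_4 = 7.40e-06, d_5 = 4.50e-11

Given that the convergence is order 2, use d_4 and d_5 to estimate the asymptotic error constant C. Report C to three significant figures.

C ≈ d_5 / d_4^2
  = 4.50e-11 / (7.40e-06)^2
  = 4.50e-11 / 5.476e-11 ≈ 0.82177

0.822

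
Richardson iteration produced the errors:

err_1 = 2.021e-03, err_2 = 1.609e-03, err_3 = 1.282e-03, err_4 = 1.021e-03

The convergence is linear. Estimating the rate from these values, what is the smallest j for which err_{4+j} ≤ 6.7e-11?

73

Rate ρ ≈ err_4/err_3 = 1.021e-03/1.282e-03 = 0.7964.
After j more steps, err_{4+j} ≈ 1.021e-03·ρ^j; need ρ^j ≤ 6.7e-11/1.021e-03 = 6.56219e-08.
j ≥ ln(6.56219e-08)/ln(0.7964) = -16.5394/-0.22765 = 72.653.
So 73 more iterations are needed.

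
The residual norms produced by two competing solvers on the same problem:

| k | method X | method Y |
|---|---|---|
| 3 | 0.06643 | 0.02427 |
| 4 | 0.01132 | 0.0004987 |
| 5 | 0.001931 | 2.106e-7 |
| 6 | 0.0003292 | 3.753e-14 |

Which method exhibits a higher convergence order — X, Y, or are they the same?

Method X: p ≈ ln(0.0003292/0.001931)/ln(0.001931/0.01132) ≈ 1.00.
Method Y: p ≈ ln(3.753e-14/2.106e-7)/ln(2.106e-7/0.0004987) ≈ 2.00.
Method Y has the higher order (≈2.0 vs ≈1.0).

Y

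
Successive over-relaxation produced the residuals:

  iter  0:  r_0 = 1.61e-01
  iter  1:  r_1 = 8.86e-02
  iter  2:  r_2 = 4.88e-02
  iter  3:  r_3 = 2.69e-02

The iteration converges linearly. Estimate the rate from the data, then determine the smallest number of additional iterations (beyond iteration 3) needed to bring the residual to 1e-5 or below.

14

Rate ρ ≈ r_3/r_2 = 2.69e-02/4.88e-02 = 0.5512.
After j more steps, r_{3+j} ≈ 2.69e-02·ρ^j; need ρ^j ≤ 1e-5/2.69e-02 = 0.000371747.
j ≥ ln(0.000371747)/ln(0.5512) = -7.8973/-0.59566 = 13.258.
So 14 more iterations are needed.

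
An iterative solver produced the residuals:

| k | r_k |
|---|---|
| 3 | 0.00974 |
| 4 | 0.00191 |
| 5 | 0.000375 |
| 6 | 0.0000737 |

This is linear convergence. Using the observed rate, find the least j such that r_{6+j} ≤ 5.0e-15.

15

Rate ρ ≈ r_6/r_5 = 0.0000737/0.000375 = 0.1965.
After j more steps, r_{6+j} ≈ 0.0000737·ρ^j; need ρ^j ≤ 5.0e-15/0.0000737 = 6.78426e-11.
j ≥ ln(6.78426e-11)/ln(0.1965) = -23.4138/-1.62709 = 14.390.
So 15 more iterations are needed.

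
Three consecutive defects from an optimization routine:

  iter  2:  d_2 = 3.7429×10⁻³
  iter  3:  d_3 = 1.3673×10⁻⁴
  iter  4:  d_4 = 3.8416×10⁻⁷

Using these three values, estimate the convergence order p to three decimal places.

1.775

p ≈ ln(d_4/d_3) / ln(d_3/d_2)
  = ln(3.8416×10⁻⁷/1.3673×10⁻⁴) / ln(1.3673×10⁻⁴/3.7429×10⁻³)
  = ln(0.00280962) / ln(0.0365305)
  = -5.874706 / -3.309608 ≈ 1.775046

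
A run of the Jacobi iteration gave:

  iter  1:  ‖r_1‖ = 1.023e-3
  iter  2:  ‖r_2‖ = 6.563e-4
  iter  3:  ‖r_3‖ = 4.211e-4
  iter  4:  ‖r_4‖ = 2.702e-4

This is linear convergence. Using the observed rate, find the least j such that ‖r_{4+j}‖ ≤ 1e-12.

44

Rate ρ ≈ ‖r_4‖/‖r_3‖ = 2.702e-4/4.211e-4 = 0.6417.
After j more steps, ‖r_{4+j}‖ ≈ 2.702e-4·ρ^j; need ρ^j ≤ 1e-12/2.702e-4 = 3.70096e-09.
j ≥ ln(3.70096e-09)/ln(0.6417) = -19.4147/-0.44363 = 43.763.
So 44 more iterations are needed.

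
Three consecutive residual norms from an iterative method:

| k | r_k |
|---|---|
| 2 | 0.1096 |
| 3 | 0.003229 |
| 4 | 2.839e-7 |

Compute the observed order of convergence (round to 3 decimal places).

p ≈ ln(r_4/r_3) / ln(r_3/r_2)
  = ln(2.839e-7/0.003229) / ln(0.003229/0.1096)
  = ln(8.7922e-05) / ln(0.0294617)
  = -9.339061 / -3.524664 ≈ 2.649632

2.650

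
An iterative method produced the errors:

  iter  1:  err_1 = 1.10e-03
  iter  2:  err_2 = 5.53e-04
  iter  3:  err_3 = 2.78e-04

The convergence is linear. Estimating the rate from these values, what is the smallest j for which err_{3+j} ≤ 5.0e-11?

Rate ρ ≈ err_3/err_2 = 2.78e-04/5.53e-04 = 0.5027.
After j more steps, err_{3+j} ≈ 2.78e-04·ρ^j; need ρ^j ≤ 5.0e-11/2.78e-04 = 1.79856e-07.
j ≥ ln(1.79856e-07)/ln(0.5027) = -15.5311/-0.68776 = 22.582.
So 23 more iterations are needed.

23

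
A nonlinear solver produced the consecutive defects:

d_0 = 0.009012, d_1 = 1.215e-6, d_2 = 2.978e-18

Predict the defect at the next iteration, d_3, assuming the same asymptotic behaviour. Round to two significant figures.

First estimate the order: p ≈ ln(d_2/d_1) / ln(d_1/d_0) = ln(2.978e-18/1.215e-6)/ln(1.215e-6/0.009012) = ln(2.45103e-12)/ln(0.00013482) ≈ 3.0000.
Then d_3 ≈ d_2·(d_2/d_1)^p = 2.978e-18·(2.45103e-12)^3.0000 = 2.978e-18·1.47247e-35 ≈ 4.385e-53.

4.4e-53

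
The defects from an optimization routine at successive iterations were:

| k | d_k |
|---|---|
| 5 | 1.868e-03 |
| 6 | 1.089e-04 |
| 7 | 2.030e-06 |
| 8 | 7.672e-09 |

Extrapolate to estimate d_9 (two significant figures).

3.1e-12

First estimate the order: p ≈ ln(d_8/d_7) / ln(d_7/d_6) = ln(7.672e-09/2.030e-06)/ln(2.030e-06/1.089e-04) = ln(0.00377931)/ln(0.018641) ≈ 1.4007.
Then d_9 ≈ d_8·(d_8/d_7)^p = 7.672e-09·(0.00377931)^1.4007 = 7.672e-09·0.000404279 ≈ 3.102e-12.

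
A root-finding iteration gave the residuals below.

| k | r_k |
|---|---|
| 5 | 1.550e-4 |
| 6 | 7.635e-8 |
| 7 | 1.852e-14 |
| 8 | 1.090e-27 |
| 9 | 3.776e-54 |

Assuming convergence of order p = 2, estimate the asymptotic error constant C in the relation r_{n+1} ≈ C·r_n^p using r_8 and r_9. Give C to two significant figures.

3.2

C ≈ r_9 / r_8^2
  = 3.776e-54 / (1.090e-27)^2
  = 3.776e-54 / 1.1881e-54 ≈ 3.1782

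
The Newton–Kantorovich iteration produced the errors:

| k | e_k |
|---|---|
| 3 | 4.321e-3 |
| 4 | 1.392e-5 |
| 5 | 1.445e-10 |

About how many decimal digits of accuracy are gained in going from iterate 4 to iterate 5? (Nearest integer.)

5

Digits gained ≈ log₁₀(e_4/e_5) = log₁₀(1.392e-5/1.445e-10) = log₁₀(96332.2) ≈ 4.984.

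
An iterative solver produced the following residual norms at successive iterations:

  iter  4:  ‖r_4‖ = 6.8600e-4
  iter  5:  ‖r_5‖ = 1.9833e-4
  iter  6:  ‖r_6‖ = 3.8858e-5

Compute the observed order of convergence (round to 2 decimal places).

p ≈ ln(‖r_6‖/‖r_5‖) / ln(‖r_5‖/‖r_4‖)
  = ln(3.8858e-5/1.9833e-4) / ln(1.9833e-4/6.8600e-4)
  = ln(0.195926) / ln(0.289111)
  = -1.63002 / -1.24094 ≈ 1.31354

1.31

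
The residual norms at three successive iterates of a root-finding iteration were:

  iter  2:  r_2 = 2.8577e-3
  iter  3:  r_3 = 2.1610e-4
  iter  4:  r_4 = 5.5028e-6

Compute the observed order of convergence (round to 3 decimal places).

p ≈ ln(r_4/r_3) / ln(r_3/r_2)
  = ln(5.5028e-6/2.1610e-4) / ln(2.1610e-4/2.8577e-3)
  = ln(0.0254641) / ln(0.0756203)
  = -3.670486 / -2.582031 ≈ 1.421550

1.422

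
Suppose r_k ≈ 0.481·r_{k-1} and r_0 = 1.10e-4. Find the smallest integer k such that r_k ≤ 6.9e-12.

23

After k steps, r_k ≈ 1.10e-4·0.481^k.
Need 0.481^k ≤ 6.9e-12/1.10e-4 = 6.27273e-08.
k ≥ ln(6.27273e-08)/ln(0.481) = -16.5845/-0.73189 = 22.660.
Smallest integer k = 23.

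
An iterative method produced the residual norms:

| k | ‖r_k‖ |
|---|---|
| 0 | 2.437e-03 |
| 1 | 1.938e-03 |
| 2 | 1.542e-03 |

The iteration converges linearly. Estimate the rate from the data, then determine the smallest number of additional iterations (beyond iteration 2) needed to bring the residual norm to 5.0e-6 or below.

Rate ρ ≈ ‖r_2‖/‖r_1‖ = 1.542e-03/1.938e-03 = 0.7957.
After j more steps, ‖r_{2+j}‖ ≈ 1.542e-03·ρ^j; need ρ^j ≤ 5.0e-6/1.542e-03 = 0.00324254.
j ≥ ln(0.00324254)/ln(0.7957) = -5.7314/-0.22853 = 25.079.
So 26 more iterations are needed.

26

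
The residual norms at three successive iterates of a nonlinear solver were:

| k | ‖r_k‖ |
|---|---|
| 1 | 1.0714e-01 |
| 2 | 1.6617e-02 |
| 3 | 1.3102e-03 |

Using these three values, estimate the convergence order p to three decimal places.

1.363

p ≈ ln(‖r_3‖/‖r_2‖) / ln(‖r_2‖/‖r_1‖)
  = ln(1.3102e-03/1.6617e-02) / ln(1.6617e-02/1.0714e-01)
  = ln(0.078847) / ln(0.155096)
  = -2.540246 / -1.863711 ≈ 1.363004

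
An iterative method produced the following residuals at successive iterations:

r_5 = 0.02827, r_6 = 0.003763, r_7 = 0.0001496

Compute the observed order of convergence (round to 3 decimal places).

1.599

p ≈ ln(r_7/r_6) / ln(r_6/r_5)
  = ln(0.0001496/0.003763) / ln(0.003763/0.02827)
  = ln(0.0397555) / ln(0.133109)
  = -3.225007 / -2.016587 ≈ 1.599240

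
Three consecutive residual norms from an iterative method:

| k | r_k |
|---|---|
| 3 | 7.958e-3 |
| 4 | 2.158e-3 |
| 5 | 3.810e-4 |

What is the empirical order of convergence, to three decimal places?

p ≈ ln(r_5/r_4) / ln(r_4/r_3)
  = ln(3.810e-4/2.158e-3) / ln(2.158e-3/7.958e-3)
  = ln(0.176552) / ln(0.271174)
  = -1.734140 / -1.304995 ≈ 1.328848

1.329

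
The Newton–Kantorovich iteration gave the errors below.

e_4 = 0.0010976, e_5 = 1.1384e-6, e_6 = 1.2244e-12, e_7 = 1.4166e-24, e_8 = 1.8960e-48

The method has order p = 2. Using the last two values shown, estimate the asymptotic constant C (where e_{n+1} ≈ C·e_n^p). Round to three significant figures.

C ≈ e_8 / e_7^2
  = 1.8960e-48 / (1.4166e-24)^2
  = 1.8960e-48 / 2.00676e-48 ≈ 0.94481

0.945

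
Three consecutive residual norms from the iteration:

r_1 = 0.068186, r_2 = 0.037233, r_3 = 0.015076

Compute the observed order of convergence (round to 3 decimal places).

1.494

p ≈ ln(r_3/r_2) / ln(r_2/r_1)
  = ln(0.015076/0.037233) / ln(0.037233/0.068186)
  = ln(0.40491) / ln(0.546051)
  = -0.904090 / -0.605043 ≈ 1.494257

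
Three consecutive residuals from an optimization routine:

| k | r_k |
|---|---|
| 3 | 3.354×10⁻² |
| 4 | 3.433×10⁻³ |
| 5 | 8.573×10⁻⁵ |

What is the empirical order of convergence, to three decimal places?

p ≈ ln(r_5/r_4) / ln(r_4/r_3)
  = ln(8.573×10⁻⁵/3.433×10⁻³) / ln(3.433×10⁻³/3.354×10⁻²)
  = ln(0.0249723) / ln(0.102355)
  = -3.689988 / -2.279308 ≈ 1.618907

1.619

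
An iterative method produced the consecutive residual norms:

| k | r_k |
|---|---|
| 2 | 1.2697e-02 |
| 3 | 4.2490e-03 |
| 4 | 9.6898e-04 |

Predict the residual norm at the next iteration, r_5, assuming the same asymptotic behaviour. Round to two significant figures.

First estimate the order: p ≈ ln(r_4/r_3) / ln(r_3/r_2) = ln(9.6898e-04/4.2490e-03)/ln(4.2490e-03/1.2697e-02) = ln(0.228049)/ln(0.334646) ≈ 1.3503.
Then r_5 ≈ r_4·(r_4/r_3)^p = 9.6898e-04·(0.228049)^1.3503 = 9.6898e-04·0.135877 ≈ 0.0001317.

1.3e-4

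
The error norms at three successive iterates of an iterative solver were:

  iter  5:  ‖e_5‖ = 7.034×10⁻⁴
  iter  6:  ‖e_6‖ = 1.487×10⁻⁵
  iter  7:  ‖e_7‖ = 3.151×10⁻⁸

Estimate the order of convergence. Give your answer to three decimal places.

p ≈ ln(‖e_7‖/‖e_6‖) / ln(‖e_6‖/‖e_5‖)
  = ln(3.151×10⁻⁸/1.487×10⁻⁵) / ln(1.487×10⁻⁵/7.034×10⁻⁴)
  = ln(0.00211903) / ln(0.0211402)
  = -6.156797 / -3.856579 ≈ 1.596440

1.596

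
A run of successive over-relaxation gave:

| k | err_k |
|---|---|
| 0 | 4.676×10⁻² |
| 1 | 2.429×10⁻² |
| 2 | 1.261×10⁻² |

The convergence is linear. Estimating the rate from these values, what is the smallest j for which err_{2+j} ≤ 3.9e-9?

Rate ρ ≈ err_2/err_1 = 1.261×10⁻²/2.429×10⁻² = 0.5191.
After j more steps, err_{2+j} ≈ 1.261×10⁻²·ρ^j; need ρ^j ≤ 3.9e-9/1.261×10⁻² = 3.09278e-07.
j ≥ ln(3.09278e-07)/ln(0.5191) = -14.9890/-0.65566 = 22.861.
So 23 more iterations are needed.

23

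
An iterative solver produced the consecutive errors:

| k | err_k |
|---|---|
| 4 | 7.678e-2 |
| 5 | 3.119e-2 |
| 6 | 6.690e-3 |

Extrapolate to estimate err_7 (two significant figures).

4.8e-4

First estimate the order: p ≈ ln(err_6/err_5) / ln(err_5/err_4) = ln(6.690e-3/3.119e-2)/ln(3.119e-2/7.678e-2) = ln(0.214492)/ln(0.406226) ≈ 1.7089.
Then err_7 ≈ err_6·(err_6/err_5)^p = 6.690e-3·(0.214492)^1.7089 = 6.690e-3·0.0720192 ≈ 0.0004818.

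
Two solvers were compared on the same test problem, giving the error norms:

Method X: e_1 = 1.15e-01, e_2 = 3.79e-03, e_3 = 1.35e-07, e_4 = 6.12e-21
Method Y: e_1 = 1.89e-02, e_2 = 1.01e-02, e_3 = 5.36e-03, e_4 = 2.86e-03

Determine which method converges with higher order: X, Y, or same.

X

Method X: p ≈ ln(6.12e-21/1.35e-07)/ln(1.35e-07/3.79e-03) ≈ 3.00.
Method Y: p ≈ ln(2.86e-03/5.36e-03)/ln(5.36e-03/1.01e-02) ≈ 0.99.
Method X has the higher order (≈3.0 vs ≈1.0).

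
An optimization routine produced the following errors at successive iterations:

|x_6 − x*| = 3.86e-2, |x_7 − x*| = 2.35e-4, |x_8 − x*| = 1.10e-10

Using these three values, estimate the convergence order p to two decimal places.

2.86

p ≈ ln(|x_8 − x*|/|x_7 − x*|) / ln(|x_7 − x*|/|x_6 − x*|)
  = ln(1.10e-10/2.35e-4) / ln(2.35e-4/3.86e-2)
  = ln(4.68085e-07) / ln(0.00608808)
  = -14.57462 / -5.10142 ≈ 2.85697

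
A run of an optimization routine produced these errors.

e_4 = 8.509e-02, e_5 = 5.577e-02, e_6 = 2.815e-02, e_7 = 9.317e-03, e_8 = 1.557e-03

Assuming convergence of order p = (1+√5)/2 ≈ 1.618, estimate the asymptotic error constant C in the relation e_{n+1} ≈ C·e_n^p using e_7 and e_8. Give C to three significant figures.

C ≈ e_8 / e_7^1.618
  = 1.557e-03 / (9.317e-03)^1.618
  = 1.557e-03 / 0.000517951 ≈ 3.0061

3.01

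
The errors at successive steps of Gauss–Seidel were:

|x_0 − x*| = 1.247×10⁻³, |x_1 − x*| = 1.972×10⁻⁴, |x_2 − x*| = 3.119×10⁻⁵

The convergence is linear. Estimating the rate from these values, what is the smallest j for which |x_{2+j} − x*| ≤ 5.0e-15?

Rate ρ ≈ |x_2 − x*|/|x_1 − x*| = 3.119×10⁻⁵/1.972×10⁻⁴ = 0.1582.
After j more steps, |x_{2+j} − x*| ≈ 3.119×10⁻⁵·ρ^j; need ρ^j ≤ 5.0e-15/3.119×10⁻⁵ = 1.60308e-10.
j ≥ ln(1.60308e-10)/ln(0.1582) = -22.5539/-1.84390 = 12.232.
So 13 more iterations are needed.

13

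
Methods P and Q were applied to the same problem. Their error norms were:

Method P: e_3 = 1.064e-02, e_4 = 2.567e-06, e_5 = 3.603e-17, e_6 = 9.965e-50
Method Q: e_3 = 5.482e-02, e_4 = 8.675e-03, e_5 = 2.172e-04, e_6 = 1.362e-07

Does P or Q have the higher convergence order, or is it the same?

Method P: p ≈ ln(9.965e-50/3.603e-17)/ln(3.603e-17/2.567e-06) ≈ 3.00.
Method Q: p ≈ ln(1.362e-07/2.172e-04)/ln(2.172e-04/8.675e-03) ≈ 2.00.
Method P has the higher order (≈3.0 vs ≈2.0).

P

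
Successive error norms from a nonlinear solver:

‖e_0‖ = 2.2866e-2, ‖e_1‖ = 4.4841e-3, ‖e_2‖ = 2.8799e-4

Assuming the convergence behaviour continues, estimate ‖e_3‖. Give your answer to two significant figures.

First estimate the order: p ≈ ln(‖e_2‖/‖e_1‖) / ln(‖e_1‖/‖e_0‖) = ln(2.8799e-4/4.4841e-3)/ln(4.4841e-3/2.2866e-2) = ln(0.0642247)/ln(0.196103) ≈ 1.6852.
Then ‖e_3‖ ≈ ‖e_2‖·(‖e_2‖/‖e_1‖)^p = 2.8799e-4·(0.0642247)^1.6852 = 2.8799e-4·0.00978903 ≈ 2.819e-06.

2.8e-6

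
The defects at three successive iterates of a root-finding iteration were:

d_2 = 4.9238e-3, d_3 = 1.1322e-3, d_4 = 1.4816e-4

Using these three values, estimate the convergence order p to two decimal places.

p ≈ ln(d_4/d_3) / ln(d_3/d_2)
  = ln(1.4816e-4/1.1322e-3) / ln(1.1322e-3/4.9238e-3)
  = ln(0.13086) / ln(0.229944)
  = -2.03363 / -1.46992 ≈ 1.38350

1.38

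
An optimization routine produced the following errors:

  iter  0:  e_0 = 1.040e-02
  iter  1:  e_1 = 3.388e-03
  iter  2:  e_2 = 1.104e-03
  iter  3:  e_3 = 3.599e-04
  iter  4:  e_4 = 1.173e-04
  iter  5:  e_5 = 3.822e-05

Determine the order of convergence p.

1

Consecutive ratios: e_5/e_4 = 3.822e-05/1.173e-04 = 0.325831, e_4/e_3 = 1.173e-04/3.599e-04 = 0.325924.
p ≈ ln(0.325831)/ln(0.325924) = -1.1214/-1.1211 ≈ 1.00.
So the convergence is linear (order 1).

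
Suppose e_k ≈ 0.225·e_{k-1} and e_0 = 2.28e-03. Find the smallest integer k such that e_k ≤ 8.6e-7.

After k steps, e_k ≈ 2.28e-03·0.225^k.
Need 0.225^k ≤ 8.6e-7/2.28e-03 = 0.000377193.
k ≥ ln(0.000377193)/ln(0.225) = -7.8828/-1.49165 = 5.285.
Smallest integer k = 6.

6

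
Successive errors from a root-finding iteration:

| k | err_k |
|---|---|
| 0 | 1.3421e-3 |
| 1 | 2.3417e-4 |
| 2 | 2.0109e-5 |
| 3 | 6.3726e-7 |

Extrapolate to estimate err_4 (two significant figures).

First estimate the order: p ≈ ln(err_3/err_2) / ln(err_2/err_1) = ln(6.3726e-7/2.0109e-5)/ln(2.0109e-5/2.3417e-4) = ln(0.0316903)/ln(0.0858735) ≈ 1.4061.
Then err_4 ≈ err_3·(err_3/err_2)^p = 6.3726e-7·(0.0316903)^1.4061 = 6.3726e-7·0.00780104 ≈ 4.971e-09.

5.0e-9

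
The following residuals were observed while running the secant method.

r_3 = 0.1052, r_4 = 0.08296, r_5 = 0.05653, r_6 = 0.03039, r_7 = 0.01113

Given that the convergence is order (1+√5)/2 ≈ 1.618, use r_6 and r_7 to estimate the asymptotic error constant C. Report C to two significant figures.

C ≈ r_7 / r_6^1.618
  = 0.01113 / (0.03039)^1.618
  = 0.01113 / 0.00350799 ≈ 3.1728

3.2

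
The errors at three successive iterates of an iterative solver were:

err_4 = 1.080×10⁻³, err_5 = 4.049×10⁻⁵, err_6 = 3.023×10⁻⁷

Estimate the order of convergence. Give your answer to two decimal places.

1.49

p ≈ ln(err_6/err_5) / ln(err_5/err_4)
  = ln(3.023×10⁻⁷/4.049×10⁻⁵) / ln(4.049×10⁻⁵/1.080×10⁻³)
  = ln(0.00746604) / ln(0.0374907)
  = -4.89739 / -3.28366 ≈ 1.49144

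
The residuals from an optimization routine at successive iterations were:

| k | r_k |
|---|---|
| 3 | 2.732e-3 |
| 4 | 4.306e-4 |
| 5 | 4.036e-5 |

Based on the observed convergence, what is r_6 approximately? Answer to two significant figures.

1.9e-6

First estimate the order: p ≈ ln(r_5/r_4) / ln(r_4/r_3) = ln(4.036e-5/4.306e-4)/ln(4.306e-4/2.732e-3) = ln(0.0937297)/ln(0.157613) ≈ 1.2813.
Then r_6 ≈ r_5·(r_5/r_4)^p = 4.036e-5·(0.0937297)^1.2813 = 4.036e-5·0.0481578 ≈ 1.944e-06.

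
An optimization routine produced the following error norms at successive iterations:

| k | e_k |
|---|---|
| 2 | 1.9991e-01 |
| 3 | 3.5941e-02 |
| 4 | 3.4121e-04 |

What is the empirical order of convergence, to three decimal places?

2.714

p ≈ ln(e_4/e_3) / ln(e_3/e_2)
  = ln(3.4121e-04/3.5941e-02) / ln(3.5941e-02/1.9991e-01)
  = ln(0.00949361) / ln(0.179786)
  = -4.657136 / -1.715988 ≈ 2.713968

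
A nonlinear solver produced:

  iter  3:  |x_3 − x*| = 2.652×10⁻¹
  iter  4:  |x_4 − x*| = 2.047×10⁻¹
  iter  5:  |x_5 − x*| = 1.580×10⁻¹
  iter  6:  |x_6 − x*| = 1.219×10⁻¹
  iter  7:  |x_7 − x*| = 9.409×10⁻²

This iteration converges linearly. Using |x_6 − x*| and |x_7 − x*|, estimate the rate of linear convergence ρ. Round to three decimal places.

ρ ≈ |x_7 − x*|/|x_6 − x*| = 9.409×10⁻²/1.219×10⁻¹ = 0.77186

0.772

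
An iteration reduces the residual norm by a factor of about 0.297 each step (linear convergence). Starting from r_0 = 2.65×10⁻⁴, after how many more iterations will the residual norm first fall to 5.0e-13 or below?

17

After k steps, r_k ≈ 2.65×10⁻⁴·0.297^k.
Need 0.297^k ≤ 5.0e-13/2.65×10⁻⁴ = 1.88679e-09.
k ≥ ln(1.88679e-09)/ln(0.297) = -20.0884/-1.21402 = 16.547.
Smallest integer k = 17.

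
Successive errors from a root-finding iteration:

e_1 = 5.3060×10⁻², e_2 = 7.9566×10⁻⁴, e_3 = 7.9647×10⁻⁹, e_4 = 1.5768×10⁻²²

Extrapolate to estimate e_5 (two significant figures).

First estimate the order: p ≈ ln(e_4/e_3) / ln(e_3/e_2) = ln(1.5768×10⁻²²/7.9647×10⁻⁹)/ln(7.9647×10⁻⁹/7.9566×10⁻⁴) = ln(1.97974e-14)/ln(1.00102e-05) ≈ 2.7409.
Then e_5 ≈ e_4·(e_4/e_3)^p = 1.5768×10⁻²²·(1.97974e-14)^2.7409 = 1.5768×10⁻²²·2.7566e-38 ≈ 4.347e-60.

4.3e-60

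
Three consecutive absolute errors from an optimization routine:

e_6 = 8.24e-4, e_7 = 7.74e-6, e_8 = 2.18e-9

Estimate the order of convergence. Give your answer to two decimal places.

1.75

p ≈ ln(e_8/e_7) / ln(e_7/e_6)
  = ln(2.18e-9/7.74e-6) / ln(7.74e-6/8.24e-4)
  = ln(0.000281654) / ln(0.0093932)
  = -8.17483 / -4.66777 ≈ 1.75134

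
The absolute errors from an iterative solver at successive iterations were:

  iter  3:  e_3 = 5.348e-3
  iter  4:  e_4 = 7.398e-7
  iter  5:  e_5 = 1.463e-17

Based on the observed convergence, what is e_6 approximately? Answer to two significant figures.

First estimate the order: p ≈ ln(e_5/e_4) / ln(e_4/e_3) = ln(1.463e-17/7.398e-7)/ln(7.398e-7/5.348e-3) = ln(1.97756e-11)/ln(0.000138332) ≈ 2.7737.
Then e_6 ≈ e_5·(e_5/e_4)^p = 1.463e-17·(1.97756e-11)^2.7737 = 1.463e-17·2.04491e-30 ≈ 2.992e-47.

3.0e-47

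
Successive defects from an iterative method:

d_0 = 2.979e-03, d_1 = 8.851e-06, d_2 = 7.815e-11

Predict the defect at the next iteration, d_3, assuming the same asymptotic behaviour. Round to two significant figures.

6.1e-21

First estimate the order: p ≈ ln(d_2/d_1) / ln(d_1/d_0) = ln(7.815e-11/8.851e-06)/ln(8.851e-06/2.979e-03) = ln(8.82951e-06)/ln(0.00297113) ≈ 2.0000.
Then d_3 ≈ d_2·(d_2/d_1)^p = 7.815e-11·(8.82951e-06)^2.0000 = 7.815e-11·7.79602e-11 ≈ 6.093e-21.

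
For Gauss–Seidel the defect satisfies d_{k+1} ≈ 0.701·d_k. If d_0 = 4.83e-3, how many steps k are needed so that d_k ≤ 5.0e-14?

After k steps, d_k ≈ 4.83e-3·0.701^k.
Need 0.701^k ≤ 5.0e-14/4.83e-3 = 1.0352e-11.
k ≥ ln(1.0352e-11)/ln(0.701) = -25.2938/-0.35525 = 71.200.
Smallest integer k = 72.

72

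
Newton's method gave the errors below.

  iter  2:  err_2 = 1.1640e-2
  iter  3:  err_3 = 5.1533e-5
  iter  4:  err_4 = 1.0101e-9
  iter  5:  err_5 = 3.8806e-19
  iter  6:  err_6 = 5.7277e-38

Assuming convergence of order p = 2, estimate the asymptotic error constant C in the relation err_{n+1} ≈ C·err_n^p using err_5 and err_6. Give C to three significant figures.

C ≈ err_6 / err_5^2
  = 5.7277e-38 / (3.8806e-19)^2
  = 5.7277e-38 / 1.50591e-37 ≈ 0.38035

0.380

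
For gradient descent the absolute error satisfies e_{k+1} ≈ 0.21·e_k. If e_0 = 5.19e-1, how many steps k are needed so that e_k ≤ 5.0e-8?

11

After k steps, e_k ≈ 5.19e-1·0.21^k.
Need 0.21^k ≤ 5.0e-8/5.19e-1 = 9.63391e-08.
k ≥ ln(9.63391e-08)/ln(0.21) = -16.1554/-1.56065 = 10.352.
Smallest integer k = 11.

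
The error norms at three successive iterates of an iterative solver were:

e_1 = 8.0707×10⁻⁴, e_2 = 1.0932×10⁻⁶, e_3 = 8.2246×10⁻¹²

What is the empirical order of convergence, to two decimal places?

p ≈ ln(e_3/e_2) / ln(e_2/e_1)
  = ln(8.2246×10⁻¹²/1.0932×10⁻⁶) / ln(1.0932×10⁻⁶/8.0707×10⁻⁴)
  = ln(7.52342e-06) / ln(0.00135453)
  = -11.79749 / -6.60430 ≈ 1.78633

1.79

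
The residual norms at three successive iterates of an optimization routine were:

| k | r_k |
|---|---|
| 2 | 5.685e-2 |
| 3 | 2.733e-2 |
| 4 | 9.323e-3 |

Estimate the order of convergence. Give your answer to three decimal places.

1.468

p ≈ ln(r_4/r_3) / ln(r_3/r_2)
  = ln(9.323e-3/2.733e-2) / ln(2.733e-2/5.685e-2)
  = ln(0.341127) / ln(0.480739)
  = -1.075500 / -0.732431 ≈ 1.468398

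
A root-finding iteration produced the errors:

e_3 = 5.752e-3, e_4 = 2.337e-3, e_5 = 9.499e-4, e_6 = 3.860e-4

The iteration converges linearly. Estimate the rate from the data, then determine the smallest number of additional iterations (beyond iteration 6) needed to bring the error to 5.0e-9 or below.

Rate ρ ≈ e_6/e_5 = 3.860e-4/9.499e-4 = 0.4064.
After j more steps, e_{6+j} ≈ 3.860e-4·ρ^j; need ρ^j ≤ 5.0e-9/3.860e-4 = 1.29534e-05.
j ≥ ln(1.29534e-05)/ln(0.4064) = -11.2542/-0.90042 = 12.499.
So 13 more iterations are needed.

13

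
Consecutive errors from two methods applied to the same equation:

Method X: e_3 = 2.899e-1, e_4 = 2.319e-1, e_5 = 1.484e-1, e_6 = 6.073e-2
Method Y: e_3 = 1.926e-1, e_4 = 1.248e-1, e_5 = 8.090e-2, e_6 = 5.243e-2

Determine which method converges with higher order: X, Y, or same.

Method X: p ≈ ln(6.073e-2/1.484e-1)/ln(1.484e-1/2.319e-1) ≈ 2.00.
Method Y: p ≈ ln(5.243e-2/8.090e-2)/ln(8.090e-2/1.248e-1) ≈ 1.00.
Method X has the higher order (≈2.0 vs ≈1.0).

X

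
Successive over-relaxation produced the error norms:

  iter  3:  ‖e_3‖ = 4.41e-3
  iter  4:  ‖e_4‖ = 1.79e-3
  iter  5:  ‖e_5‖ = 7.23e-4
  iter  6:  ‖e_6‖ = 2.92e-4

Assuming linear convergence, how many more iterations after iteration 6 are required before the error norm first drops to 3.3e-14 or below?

Rate ρ ≈ ‖e_6‖/‖e_5‖ = 2.92e-4/7.23e-4 = 0.4039.
After j more steps, ‖e_{6+j}‖ ≈ 2.92e-4·ρ^j; need ρ^j ≤ 3.3e-14/2.92e-4 = 1.13014e-10.
j ≥ ln(1.13014e-10)/ln(0.4039) = -22.9035/-0.90659 = 25.263.
So 26 more iterations are needed.

26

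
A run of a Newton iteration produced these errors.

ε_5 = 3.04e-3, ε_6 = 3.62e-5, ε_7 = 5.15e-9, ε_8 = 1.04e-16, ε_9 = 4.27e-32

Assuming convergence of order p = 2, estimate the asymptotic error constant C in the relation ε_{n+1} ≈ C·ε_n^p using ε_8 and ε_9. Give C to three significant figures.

3.95

C ≈ ε_9 / ε_8^2
  = 4.27e-32 / (1.04e-16)^2
  = 4.27e-32 / 1.0816e-32 ≈ 3.9479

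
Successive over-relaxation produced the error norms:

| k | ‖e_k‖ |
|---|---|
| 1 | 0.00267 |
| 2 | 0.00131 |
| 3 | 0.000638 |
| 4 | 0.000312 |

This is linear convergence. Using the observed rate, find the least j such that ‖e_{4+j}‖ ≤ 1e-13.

Rate ρ ≈ ‖e_4‖/‖e_3‖ = 0.000312/0.000638 = 0.4890.
After j more steps, ‖e_{4+j}‖ ≈ 0.000312·ρ^j; need ρ^j ≤ 1e-13/0.000312 = 3.20513e-10.
j ≥ ln(3.20513e-10)/ln(0.4890) = -21.8611/-0.71539 = 30.558.
So 31 more iterations are needed.

31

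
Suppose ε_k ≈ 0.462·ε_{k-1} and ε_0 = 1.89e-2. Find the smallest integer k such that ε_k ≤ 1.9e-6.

After k steps, ε_k ≈ 1.89e-2·0.462^k.
Need 0.462^k ≤ 1.9e-6/1.89e-2 = 0.000100529.
k ≥ ln(0.000100529)/ln(0.462) = -9.2051/-0.77219 = 11.921.
Smallest integer k = 12.

12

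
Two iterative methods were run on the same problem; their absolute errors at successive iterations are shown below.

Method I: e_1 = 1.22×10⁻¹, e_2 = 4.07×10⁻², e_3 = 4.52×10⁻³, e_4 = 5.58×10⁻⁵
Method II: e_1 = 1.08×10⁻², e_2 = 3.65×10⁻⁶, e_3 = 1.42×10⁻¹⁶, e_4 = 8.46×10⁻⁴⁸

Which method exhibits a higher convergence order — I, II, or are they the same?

II

Method I: p ≈ ln(5.58×10⁻⁵/4.52×10⁻³)/ln(4.52×10⁻³/4.07×10⁻²) ≈ 2.00.
Method II: p ≈ ln(8.46×10⁻⁴⁸/1.42×10⁻¹⁶)/ln(1.42×10⁻¹⁶/3.65×10⁻⁶) ≈ 3.00.
Method II has the higher order (≈3.0 vs ≈2.0).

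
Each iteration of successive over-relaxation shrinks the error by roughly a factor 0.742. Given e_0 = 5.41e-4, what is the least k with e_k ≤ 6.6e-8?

After k steps, e_k ≈ 5.41e-4·0.742^k.
Need 0.742^k ≤ 6.6e-8/5.41e-4 = 0.000121996.
k ≥ ln(0.000121996)/ln(0.742) = -9.0115/-0.29841 = 30.198.
Smallest integer k = 31.

31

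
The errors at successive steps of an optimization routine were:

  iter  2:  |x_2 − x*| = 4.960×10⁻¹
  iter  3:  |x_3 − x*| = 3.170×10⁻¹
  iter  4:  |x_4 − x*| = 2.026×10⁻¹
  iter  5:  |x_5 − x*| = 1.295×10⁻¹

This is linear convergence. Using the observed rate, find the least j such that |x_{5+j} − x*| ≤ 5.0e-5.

Rate ρ ≈ |x_5 − x*|/|x_4 − x*| = 1.295×10⁻¹/2.026×10⁻¹ = 0.6392.
After j more steps, |x_{5+j} − x*| ≈ 1.295×10⁻¹·ρ^j; need ρ^j ≤ 5.0e-5/1.295×10⁻¹ = 0.0003861.
j ≥ ln(0.0003861)/ln(0.6392) = -7.8594/-0.44754 = 17.561.
So 18 more iterations are needed.

18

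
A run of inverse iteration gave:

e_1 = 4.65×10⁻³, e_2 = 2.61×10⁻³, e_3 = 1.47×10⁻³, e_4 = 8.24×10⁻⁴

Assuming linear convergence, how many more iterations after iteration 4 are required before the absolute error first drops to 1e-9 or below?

24

Rate ρ ≈ e_4/e_3 = 8.24×10⁻⁴/1.47×10⁻³ = 0.5605.
After j more steps, e_{4+j} ≈ 8.24×10⁻⁴·ρ^j; need ρ^j ≤ 1e-9/8.24×10⁻⁴ = 1.21359e-06.
j ≥ ln(1.21359e-06)/ln(0.5605) = -13.6219/-0.57893 = 23.529.
So 24 more iterations are needed.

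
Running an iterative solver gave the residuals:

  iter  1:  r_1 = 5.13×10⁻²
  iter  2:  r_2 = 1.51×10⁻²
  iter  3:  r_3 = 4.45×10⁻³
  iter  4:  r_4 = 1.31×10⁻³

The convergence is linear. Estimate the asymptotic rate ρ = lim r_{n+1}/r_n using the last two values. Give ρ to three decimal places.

0.294

ρ ≈ r_4/r_3 = 1.31×10⁻³/4.45×10⁻³ = 0.29438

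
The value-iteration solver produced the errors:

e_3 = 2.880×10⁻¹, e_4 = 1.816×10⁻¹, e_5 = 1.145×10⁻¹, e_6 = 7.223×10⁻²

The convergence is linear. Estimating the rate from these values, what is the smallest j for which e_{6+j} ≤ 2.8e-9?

38

Rate ρ ≈ e_6/e_5 = 7.223×10⁻²/1.145×10⁻¹ = 0.6308.
After j more steps, e_{6+j} ≈ 7.223×10⁻²·ρ^j; need ρ^j ≤ 2.8e-9/7.223×10⁻² = 3.87651e-08.
j ≥ ln(3.87651e-08)/ln(0.6308) = -17.0657/-0.46077 = 37.037.
So 38 more iterations are needed.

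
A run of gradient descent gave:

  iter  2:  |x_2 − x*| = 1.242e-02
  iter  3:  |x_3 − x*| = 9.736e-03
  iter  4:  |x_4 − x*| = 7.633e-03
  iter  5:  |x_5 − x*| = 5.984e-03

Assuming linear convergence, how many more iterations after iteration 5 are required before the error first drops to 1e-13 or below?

Rate ρ ≈ |x_5 − x*|/|x_4 − x*| = 5.984e-03/7.633e-03 = 0.7840.
After j more steps, |x_{5+j} − x*| ≈ 5.984e-03·ρ^j; need ρ^j ≤ 1e-13/5.984e-03 = 1.67112e-11.
j ≥ ln(1.67112e-11)/ln(0.7840) = -24.8149/-0.24335 = 101.972.
So 102 more iterations are needed.

102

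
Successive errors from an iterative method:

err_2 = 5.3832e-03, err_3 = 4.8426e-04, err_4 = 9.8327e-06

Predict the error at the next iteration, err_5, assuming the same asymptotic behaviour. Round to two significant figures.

1.8e-8

First estimate the order: p ≈ ln(err_4/err_3) / ln(err_3/err_2) = ln(9.8327e-06/4.8426e-04)/ln(4.8426e-04/5.3832e-03) = ln(0.0203046)/ln(0.0899576) ≈ 1.6180.
Then err_5 ≈ err_4·(err_4/err_3)^p = 9.8327e-06·(0.0203046)^1.6180 = 9.8327e-06·0.00182679 ≈ 1.796e-08.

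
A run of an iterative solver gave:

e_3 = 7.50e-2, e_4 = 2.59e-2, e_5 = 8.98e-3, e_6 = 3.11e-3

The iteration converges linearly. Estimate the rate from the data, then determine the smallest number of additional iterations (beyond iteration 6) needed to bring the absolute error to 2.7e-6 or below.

Rate ρ ≈ e_6/e_5 = 3.11e-3/8.98e-3 = 0.3463.
After j more steps, e_{6+j} ≈ 3.11e-3·ρ^j; need ρ^j ≤ 2.7e-6/3.11e-3 = 0.000868167.
j ≥ ln(0.000868167)/ln(0.3463) = -7.0491/-1.06045 = 6.647.
So 7 more iterations are needed.

7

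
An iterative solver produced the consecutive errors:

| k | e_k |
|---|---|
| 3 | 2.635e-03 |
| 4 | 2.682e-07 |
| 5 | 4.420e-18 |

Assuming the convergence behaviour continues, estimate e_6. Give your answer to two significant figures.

3.3e-47

First estimate the order: p ≈ ln(e_5/e_4) / ln(e_4/e_3) = ln(4.420e-18/2.682e-07)/ln(2.682e-07/2.635e-03) = ln(1.64802e-11)/ln(0.000101784) ≈ 2.7009.
Then e_6 ≈ e_5·(e_5/e_4)^p = 4.420e-18·(1.64802e-11)^2.7009 = 4.420e-18·7.51786e-30 ≈ 3.323e-47.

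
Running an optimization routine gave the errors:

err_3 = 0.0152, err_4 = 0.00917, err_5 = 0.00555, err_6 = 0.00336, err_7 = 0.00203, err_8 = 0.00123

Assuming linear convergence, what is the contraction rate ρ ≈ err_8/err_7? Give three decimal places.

0.606

ρ ≈ err_8/err_7 = 0.00123/0.00203 = 0.60591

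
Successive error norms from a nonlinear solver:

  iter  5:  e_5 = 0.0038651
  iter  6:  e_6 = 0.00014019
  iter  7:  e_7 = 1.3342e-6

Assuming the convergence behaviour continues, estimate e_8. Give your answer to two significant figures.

First estimate the order: p ≈ ln(e_7/e_6) / ln(e_6/e_5) = ln(1.3342e-6/0.00014019)/ln(0.00014019/0.0038651) = ln(0.00951708)/ln(0.0362707) ≈ 1.4034.
Then e_8 ≈ e_7·(e_7/e_6)^p = 1.3342e-6·(0.00951708)^1.4034 = 1.3342e-6·0.00145557 ≈ 1.942e-09.

1.9e-9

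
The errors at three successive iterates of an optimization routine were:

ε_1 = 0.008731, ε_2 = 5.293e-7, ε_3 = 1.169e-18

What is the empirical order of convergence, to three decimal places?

p ≈ ln(ε_3/ε_2) / ln(ε_2/ε_1)
  = ln(1.169e-18/5.293e-7) / ln(5.293e-7/0.008731)
  = ln(2.20858e-12) / ln(6.06231e-05)
  = -26.838671 / -9.710835 ≈ 2.763786

2.764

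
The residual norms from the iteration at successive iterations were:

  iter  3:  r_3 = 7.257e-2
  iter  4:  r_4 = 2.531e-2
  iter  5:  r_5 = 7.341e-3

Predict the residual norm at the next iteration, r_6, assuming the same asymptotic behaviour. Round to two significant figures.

First estimate the order: p ≈ ln(r_5/r_4) / ln(r_4/r_3) = ln(7.341e-3/2.531e-2)/ln(2.531e-2/7.257e-2) = ln(0.290043)/ln(0.348767) ≈ 1.1750.
Then r_6 ≈ r_5·(r_5/r_4)^p = 7.341e-3·(0.290043)^1.1750 = 7.341e-3·0.233557 ≈ 0.001715.

1.7e-3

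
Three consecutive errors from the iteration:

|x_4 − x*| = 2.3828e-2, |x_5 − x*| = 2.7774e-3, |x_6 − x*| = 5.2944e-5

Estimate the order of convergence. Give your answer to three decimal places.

1.842

p ≈ ln(|x_6 − x*|/|x_5 − x*|) / ln(|x_5 − x*|/|x_4 − x*|)
  = ln(5.2944e-5/2.7774e-3) / ln(2.7774e-3/2.3828e-2)
  = ln(0.0190624) / ln(0.11656)
  = -3.960037 / -2.149349 ≈ 1.842436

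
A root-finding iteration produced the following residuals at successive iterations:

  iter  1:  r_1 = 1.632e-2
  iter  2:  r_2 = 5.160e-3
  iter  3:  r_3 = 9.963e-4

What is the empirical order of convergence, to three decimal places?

p ≈ ln(r_3/r_2) / ln(r_2/r_1)
  = ln(9.963e-4/5.160e-3) / ln(5.160e-3/1.632e-2)
  = ln(0.193081) / ln(0.316176)
  = -1.644645 / -1.151456 ≈ 1.428318

1.428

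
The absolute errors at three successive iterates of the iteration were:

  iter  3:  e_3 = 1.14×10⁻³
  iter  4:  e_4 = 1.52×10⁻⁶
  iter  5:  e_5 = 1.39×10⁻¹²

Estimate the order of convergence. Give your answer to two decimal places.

2.10

p ≈ ln(e_5/e_4) / ln(e_4/e_3)
  = ln(1.39×10⁻¹²/1.52×10⁻⁶) / ln(1.52×10⁻⁶/1.14×10⁻³)
  = ln(9.14474e-07) / ln(0.00133333)
  = -13.90492 / -6.62008 ≈ 2.10042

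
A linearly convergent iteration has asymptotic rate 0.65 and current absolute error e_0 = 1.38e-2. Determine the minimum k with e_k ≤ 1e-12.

After k steps, e_k ≈ 1.38e-2·0.65^k.
Need 0.65^k ≤ 1e-12/1.38e-2 = 7.24638e-11.
k ≥ ln(7.24638e-11)/ln(0.65) = -23.3479/-0.43078 = 54.199.
Smallest integer k = 55.

55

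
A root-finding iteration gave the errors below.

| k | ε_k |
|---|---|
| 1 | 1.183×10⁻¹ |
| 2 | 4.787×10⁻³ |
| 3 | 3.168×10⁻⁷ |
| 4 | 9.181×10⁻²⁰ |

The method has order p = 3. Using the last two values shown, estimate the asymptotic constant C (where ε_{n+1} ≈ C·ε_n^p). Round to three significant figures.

C ≈ ε_4 / ε_3^3
  = 9.181×10⁻²⁰ / (3.168×10⁻⁷)^3
  = 9.181×10⁻²⁰ / 3.17948e-20 ≈ 2.8876

2.89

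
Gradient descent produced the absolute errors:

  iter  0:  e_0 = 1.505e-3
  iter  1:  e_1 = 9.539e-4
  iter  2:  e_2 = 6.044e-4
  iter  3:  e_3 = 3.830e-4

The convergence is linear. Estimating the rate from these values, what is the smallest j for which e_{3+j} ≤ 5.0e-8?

20

Rate ρ ≈ e_3/e_2 = 3.830e-4/6.044e-4 = 0.6337.
After j more steps, e_{3+j} ≈ 3.830e-4·ρ^j; need ρ^j ≤ 5.0e-8/3.830e-4 = 0.000130548.
j ≥ ln(0.000130548)/ln(0.6337) = -8.9438/-0.45618 = 19.606.
So 20 more iterations are needed.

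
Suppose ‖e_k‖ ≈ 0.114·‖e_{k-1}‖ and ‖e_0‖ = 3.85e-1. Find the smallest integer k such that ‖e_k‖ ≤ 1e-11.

After k steps, ‖e_k‖ ≈ 3.85e-1·0.114^k.
Need 0.114^k ≤ 1e-11/3.85e-1 = 2.5974e-11.
k ≥ ln(2.5974e-11)/ln(0.114) = -24.3739/-2.17156 = 11.224.
Smallest integer k = 12.

12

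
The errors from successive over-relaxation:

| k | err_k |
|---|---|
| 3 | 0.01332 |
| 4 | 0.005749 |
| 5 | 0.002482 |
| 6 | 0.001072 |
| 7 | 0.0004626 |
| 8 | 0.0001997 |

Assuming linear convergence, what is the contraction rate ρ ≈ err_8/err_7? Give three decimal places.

ρ ≈ err_8/err_7 = 0.0001997/0.0004626 = 0.43169

0.432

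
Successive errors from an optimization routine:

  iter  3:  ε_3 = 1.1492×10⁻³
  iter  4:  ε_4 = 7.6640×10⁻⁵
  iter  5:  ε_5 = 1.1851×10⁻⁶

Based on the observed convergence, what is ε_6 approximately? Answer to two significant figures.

First estimate the order: p ≈ ln(ε_5/ε_4) / ln(ε_4/ε_3) = ln(1.1851×10⁻⁶/7.6640×10⁻⁵)/ln(7.6640×10⁻⁵/1.1492×10⁻³) = ln(0.0154632)/ln(0.0666899) ≈ 1.5398.
Then ε_6 ≈ ε_5·(ε_5/ε_4)^p = 1.1851×10⁻⁶·(0.0154632)^1.5398 = 1.1851×10⁻⁶·0.00162886 ≈ 1.93e-09.

1.9e-9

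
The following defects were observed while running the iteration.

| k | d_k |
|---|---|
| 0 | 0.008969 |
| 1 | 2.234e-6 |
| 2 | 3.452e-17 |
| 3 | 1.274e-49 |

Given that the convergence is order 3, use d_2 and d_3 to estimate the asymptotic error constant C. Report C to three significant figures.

3.10

C ≈ d_3 / d_2^3
  = 1.274e-49 / (3.452e-17)^3
  = 1.274e-49 / 4.11351e-50 ≈ 3.0971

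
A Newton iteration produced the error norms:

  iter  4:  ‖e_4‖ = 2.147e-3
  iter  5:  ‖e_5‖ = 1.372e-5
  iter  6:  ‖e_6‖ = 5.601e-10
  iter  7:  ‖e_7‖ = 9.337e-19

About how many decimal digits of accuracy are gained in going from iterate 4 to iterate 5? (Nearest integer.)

2

Digits gained ≈ log₁₀(‖e_4‖/‖e_5‖) = log₁₀(2.147e-3/1.372e-5) = log₁₀(156.487) ≈ 2.194.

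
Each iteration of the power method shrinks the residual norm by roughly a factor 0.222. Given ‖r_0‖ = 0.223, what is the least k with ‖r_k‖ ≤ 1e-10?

After k steps, ‖r_k‖ ≈ 0.223·0.222^k.
Need 0.222^k ≤ 1e-10/0.223 = 4.4843e-10.
k ≥ ln(4.4843e-10)/ln(0.222) = -21.5253/-1.50508 = 14.302.
Smallest integer k = 15.

15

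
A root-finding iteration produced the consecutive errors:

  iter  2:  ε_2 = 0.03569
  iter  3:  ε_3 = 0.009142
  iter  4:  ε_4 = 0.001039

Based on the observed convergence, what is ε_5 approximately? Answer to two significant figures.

3.2e-5

First estimate the order: p ≈ ln(ε_4/ε_3) / ln(ε_3/ε_2) = ln(0.001039/0.009142)/ln(0.009142/0.03569) = ln(0.113651)/ln(0.25615) ≈ 1.5966.
Then ε_5 ≈ ε_4·(ε_4/ε_3)^p = 0.001039·(0.113651)^1.5966 = 0.001039·0.0310548 ≈ 3.227e-05.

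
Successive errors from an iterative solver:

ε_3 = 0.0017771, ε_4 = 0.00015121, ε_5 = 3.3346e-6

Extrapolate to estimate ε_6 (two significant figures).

First estimate the order: p ≈ ln(ε_5/ε_4) / ln(ε_4/ε_3) = ln(3.3346e-6/0.00015121)/ln(0.00015121/0.0017771) = ln(0.0220528)/ln(0.0850881) ≈ 1.5480.
Then ε_6 ≈ ε_5·(ε_5/ε_4)^p = 3.3346e-6·(0.0220528)^1.5480 = 3.3346e-6·0.00272698 ≈ 9.093e-09.

9.1e-9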